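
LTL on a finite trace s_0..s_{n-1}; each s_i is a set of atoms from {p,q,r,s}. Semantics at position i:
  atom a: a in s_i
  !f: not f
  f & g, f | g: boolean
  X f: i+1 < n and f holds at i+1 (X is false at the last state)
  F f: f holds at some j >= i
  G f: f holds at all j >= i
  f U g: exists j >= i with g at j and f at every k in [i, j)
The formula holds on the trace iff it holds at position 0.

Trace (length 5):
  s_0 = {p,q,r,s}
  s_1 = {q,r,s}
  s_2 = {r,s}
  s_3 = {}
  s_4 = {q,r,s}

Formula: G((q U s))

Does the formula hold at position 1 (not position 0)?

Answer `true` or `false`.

s_0={p,q,r,s}: G((q U s))=False (q U s)=True q=True s=True
s_1={q,r,s}: G((q U s))=False (q U s)=True q=True s=True
s_2={r,s}: G((q U s))=False (q U s)=True q=False s=True
s_3={}: G((q U s))=False (q U s)=False q=False s=False
s_4={q,r,s}: G((q U s))=True (q U s)=True q=True s=True
Evaluating at position 1: result = False

Answer: false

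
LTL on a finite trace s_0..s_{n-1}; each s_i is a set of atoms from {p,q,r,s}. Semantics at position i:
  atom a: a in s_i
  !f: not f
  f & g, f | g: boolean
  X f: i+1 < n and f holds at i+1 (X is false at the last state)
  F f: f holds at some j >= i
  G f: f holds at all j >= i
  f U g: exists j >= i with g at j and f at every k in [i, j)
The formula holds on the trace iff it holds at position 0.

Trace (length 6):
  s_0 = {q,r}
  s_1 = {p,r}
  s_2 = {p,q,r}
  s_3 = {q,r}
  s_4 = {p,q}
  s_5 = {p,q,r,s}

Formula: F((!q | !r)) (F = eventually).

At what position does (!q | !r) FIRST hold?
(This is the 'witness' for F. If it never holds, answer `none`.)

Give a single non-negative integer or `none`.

s_0={q,r}: (!q | !r)=False !q=False q=True !r=False r=True
s_1={p,r}: (!q | !r)=True !q=True q=False !r=False r=True
s_2={p,q,r}: (!q | !r)=False !q=False q=True !r=False r=True
s_3={q,r}: (!q | !r)=False !q=False q=True !r=False r=True
s_4={p,q}: (!q | !r)=True !q=False q=True !r=True r=False
s_5={p,q,r,s}: (!q | !r)=False !q=False q=True !r=False r=True
F((!q | !r)) holds; first witness at position 1.

Answer: 1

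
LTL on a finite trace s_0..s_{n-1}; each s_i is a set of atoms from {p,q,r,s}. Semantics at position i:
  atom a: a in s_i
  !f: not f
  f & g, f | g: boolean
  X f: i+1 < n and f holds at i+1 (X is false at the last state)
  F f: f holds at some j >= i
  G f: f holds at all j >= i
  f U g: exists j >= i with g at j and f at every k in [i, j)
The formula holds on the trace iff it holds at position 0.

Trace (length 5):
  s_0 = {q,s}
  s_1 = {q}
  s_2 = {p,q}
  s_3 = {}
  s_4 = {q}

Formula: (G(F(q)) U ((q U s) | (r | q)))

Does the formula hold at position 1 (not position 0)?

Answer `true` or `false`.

s_0={q,s}: (G(F(q)) U ((q U s) | (r | q)))=True G(F(q))=True F(q)=True q=True ((q U s) | (r | q))=True (q U s)=True s=True (r | q)=True r=False
s_1={q}: (G(F(q)) U ((q U s) | (r | q)))=True G(F(q))=True F(q)=True q=True ((q U s) | (r | q))=True (q U s)=False s=False (r | q)=True r=False
s_2={p,q}: (G(F(q)) U ((q U s) | (r | q)))=True G(F(q))=True F(q)=True q=True ((q U s) | (r | q))=True (q U s)=False s=False (r | q)=True r=False
s_3={}: (G(F(q)) U ((q U s) | (r | q)))=True G(F(q))=True F(q)=True q=False ((q U s) | (r | q))=False (q U s)=False s=False (r | q)=False r=False
s_4={q}: (G(F(q)) U ((q U s) | (r | q)))=True G(F(q))=True F(q)=True q=True ((q U s) | (r | q))=True (q U s)=False s=False (r | q)=True r=False
Evaluating at position 1: result = True

Answer: true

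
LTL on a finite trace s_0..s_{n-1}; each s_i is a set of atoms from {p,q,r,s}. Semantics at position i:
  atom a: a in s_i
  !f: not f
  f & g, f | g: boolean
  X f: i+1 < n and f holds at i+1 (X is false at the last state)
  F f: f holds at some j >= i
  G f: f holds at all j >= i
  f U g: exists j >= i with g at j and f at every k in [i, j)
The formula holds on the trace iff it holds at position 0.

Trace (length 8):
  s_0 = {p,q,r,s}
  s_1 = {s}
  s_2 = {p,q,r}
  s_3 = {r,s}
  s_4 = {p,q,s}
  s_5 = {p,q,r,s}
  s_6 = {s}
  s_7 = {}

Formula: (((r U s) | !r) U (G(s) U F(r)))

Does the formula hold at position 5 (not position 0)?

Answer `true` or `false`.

Answer: true

Derivation:
s_0={p,q,r,s}: (((r U s) | !r) U (G(s) U F(r)))=True ((r U s) | !r)=True (r U s)=True r=True s=True !r=False (G(s) U F(r))=True G(s)=False F(r)=True
s_1={s}: (((r U s) | !r) U (G(s) U F(r)))=True ((r U s) | !r)=True (r U s)=True r=False s=True !r=True (G(s) U F(r))=True G(s)=False F(r)=True
s_2={p,q,r}: (((r U s) | !r) U (G(s) U F(r)))=True ((r U s) | !r)=True (r U s)=True r=True s=False !r=False (G(s) U F(r))=True G(s)=False F(r)=True
s_3={r,s}: (((r U s) | !r) U (G(s) U F(r)))=True ((r U s) | !r)=True (r U s)=True r=True s=True !r=False (G(s) U F(r))=True G(s)=False F(r)=True
s_4={p,q,s}: (((r U s) | !r) U (G(s) U F(r)))=True ((r U s) | !r)=True (r U s)=True r=False s=True !r=True (G(s) U F(r))=True G(s)=False F(r)=True
s_5={p,q,r,s}: (((r U s) | !r) U (G(s) U F(r)))=True ((r U s) | !r)=True (r U s)=True r=True s=True !r=False (G(s) U F(r))=True G(s)=False F(r)=True
s_6={s}: (((r U s) | !r) U (G(s) U F(r)))=False ((r U s) | !r)=True (r U s)=True r=False s=True !r=True (G(s) U F(r))=False G(s)=False F(r)=False
s_7={}: (((r U s) | !r) U (G(s) U F(r)))=False ((r U s) | !r)=True (r U s)=False r=False s=False !r=True (G(s) U F(r))=False G(s)=False F(r)=False
Evaluating at position 5: result = True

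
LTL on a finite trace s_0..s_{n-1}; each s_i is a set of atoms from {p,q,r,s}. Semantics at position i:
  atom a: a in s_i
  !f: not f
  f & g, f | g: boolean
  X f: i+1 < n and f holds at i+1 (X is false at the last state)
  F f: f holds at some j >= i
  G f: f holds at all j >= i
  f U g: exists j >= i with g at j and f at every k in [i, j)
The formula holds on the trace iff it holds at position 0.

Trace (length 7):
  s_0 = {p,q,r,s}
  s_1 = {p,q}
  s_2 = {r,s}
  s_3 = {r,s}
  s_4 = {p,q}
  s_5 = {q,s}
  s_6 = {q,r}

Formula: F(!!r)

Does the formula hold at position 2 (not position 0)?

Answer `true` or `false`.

Answer: true

Derivation:
s_0={p,q,r,s}: F(!!r)=True !!r=True !r=False r=True
s_1={p,q}: F(!!r)=True !!r=False !r=True r=False
s_2={r,s}: F(!!r)=True !!r=True !r=False r=True
s_3={r,s}: F(!!r)=True !!r=True !r=False r=True
s_4={p,q}: F(!!r)=True !!r=False !r=True r=False
s_5={q,s}: F(!!r)=True !!r=False !r=True r=False
s_6={q,r}: F(!!r)=True !!r=True !r=False r=True
Evaluating at position 2: result = True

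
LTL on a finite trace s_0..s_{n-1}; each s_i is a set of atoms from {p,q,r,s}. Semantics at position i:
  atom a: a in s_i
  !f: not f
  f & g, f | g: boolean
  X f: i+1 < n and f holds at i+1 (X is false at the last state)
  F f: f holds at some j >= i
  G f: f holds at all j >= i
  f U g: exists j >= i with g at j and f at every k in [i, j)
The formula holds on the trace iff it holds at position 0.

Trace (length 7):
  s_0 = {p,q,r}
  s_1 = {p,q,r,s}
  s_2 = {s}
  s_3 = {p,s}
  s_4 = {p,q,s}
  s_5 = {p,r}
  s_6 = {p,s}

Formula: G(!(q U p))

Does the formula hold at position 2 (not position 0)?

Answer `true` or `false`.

s_0={p,q,r}: G(!(q U p))=False !(q U p)=False (q U p)=True q=True p=True
s_1={p,q,r,s}: G(!(q U p))=False !(q U p)=False (q U p)=True q=True p=True
s_2={s}: G(!(q U p))=False !(q U p)=True (q U p)=False q=False p=False
s_3={p,s}: G(!(q U p))=False !(q U p)=False (q U p)=True q=False p=True
s_4={p,q,s}: G(!(q U p))=False !(q U p)=False (q U p)=True q=True p=True
s_5={p,r}: G(!(q U p))=False !(q U p)=False (q U p)=True q=False p=True
s_6={p,s}: G(!(q U p))=False !(q U p)=False (q U p)=True q=False p=True
Evaluating at position 2: result = False

Answer: false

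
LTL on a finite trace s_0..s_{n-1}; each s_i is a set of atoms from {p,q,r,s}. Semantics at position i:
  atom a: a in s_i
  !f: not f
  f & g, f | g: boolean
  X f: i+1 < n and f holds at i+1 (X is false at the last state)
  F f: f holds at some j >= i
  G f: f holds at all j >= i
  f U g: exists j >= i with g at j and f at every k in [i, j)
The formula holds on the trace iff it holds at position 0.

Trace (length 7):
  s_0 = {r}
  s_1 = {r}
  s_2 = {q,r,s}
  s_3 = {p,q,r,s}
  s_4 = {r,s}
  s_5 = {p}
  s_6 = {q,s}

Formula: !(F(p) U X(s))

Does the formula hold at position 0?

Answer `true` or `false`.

s_0={r}: !(F(p) U X(s))=False (F(p) U X(s))=True F(p)=True p=False X(s)=False s=False
s_1={r}: !(F(p) U X(s))=False (F(p) U X(s))=True F(p)=True p=False X(s)=True s=False
s_2={q,r,s}: !(F(p) U X(s))=False (F(p) U X(s))=True F(p)=True p=False X(s)=True s=True
s_3={p,q,r,s}: !(F(p) U X(s))=False (F(p) U X(s))=True F(p)=True p=True X(s)=True s=True
s_4={r,s}: !(F(p) U X(s))=False (F(p) U X(s))=True F(p)=True p=False X(s)=False s=True
s_5={p}: !(F(p) U X(s))=False (F(p) U X(s))=True F(p)=True p=True X(s)=True s=False
s_6={q,s}: !(F(p) U X(s))=True (F(p) U X(s))=False F(p)=False p=False X(s)=False s=True

Answer: false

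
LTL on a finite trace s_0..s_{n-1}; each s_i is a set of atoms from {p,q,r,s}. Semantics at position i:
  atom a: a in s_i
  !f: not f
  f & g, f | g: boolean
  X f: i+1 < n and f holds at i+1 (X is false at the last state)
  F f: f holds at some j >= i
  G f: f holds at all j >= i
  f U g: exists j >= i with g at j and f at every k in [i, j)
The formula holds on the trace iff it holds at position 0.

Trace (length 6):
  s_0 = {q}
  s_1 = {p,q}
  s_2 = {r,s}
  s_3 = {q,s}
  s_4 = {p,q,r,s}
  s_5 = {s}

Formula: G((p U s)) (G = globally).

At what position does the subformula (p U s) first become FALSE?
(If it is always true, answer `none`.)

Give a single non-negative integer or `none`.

s_0={q}: (p U s)=False p=False s=False
s_1={p,q}: (p U s)=True p=True s=False
s_2={r,s}: (p U s)=True p=False s=True
s_3={q,s}: (p U s)=True p=False s=True
s_4={p,q,r,s}: (p U s)=True p=True s=True
s_5={s}: (p U s)=True p=False s=True
G((p U s)) holds globally = False
First violation at position 0.

Answer: 0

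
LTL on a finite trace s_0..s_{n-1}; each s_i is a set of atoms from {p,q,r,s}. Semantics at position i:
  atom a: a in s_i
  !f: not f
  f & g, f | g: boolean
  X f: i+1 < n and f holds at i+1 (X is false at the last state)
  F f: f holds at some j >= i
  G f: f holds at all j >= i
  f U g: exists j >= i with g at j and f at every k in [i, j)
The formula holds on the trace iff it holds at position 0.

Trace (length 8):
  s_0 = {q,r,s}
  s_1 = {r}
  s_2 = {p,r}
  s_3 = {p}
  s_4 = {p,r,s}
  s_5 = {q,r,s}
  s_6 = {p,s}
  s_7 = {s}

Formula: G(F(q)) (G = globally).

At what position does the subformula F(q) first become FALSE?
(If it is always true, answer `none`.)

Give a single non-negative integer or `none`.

Answer: 6

Derivation:
s_0={q,r,s}: F(q)=True q=True
s_1={r}: F(q)=True q=False
s_2={p,r}: F(q)=True q=False
s_3={p}: F(q)=True q=False
s_4={p,r,s}: F(q)=True q=False
s_5={q,r,s}: F(q)=True q=True
s_6={p,s}: F(q)=False q=False
s_7={s}: F(q)=False q=False
G(F(q)) holds globally = False
First violation at position 6.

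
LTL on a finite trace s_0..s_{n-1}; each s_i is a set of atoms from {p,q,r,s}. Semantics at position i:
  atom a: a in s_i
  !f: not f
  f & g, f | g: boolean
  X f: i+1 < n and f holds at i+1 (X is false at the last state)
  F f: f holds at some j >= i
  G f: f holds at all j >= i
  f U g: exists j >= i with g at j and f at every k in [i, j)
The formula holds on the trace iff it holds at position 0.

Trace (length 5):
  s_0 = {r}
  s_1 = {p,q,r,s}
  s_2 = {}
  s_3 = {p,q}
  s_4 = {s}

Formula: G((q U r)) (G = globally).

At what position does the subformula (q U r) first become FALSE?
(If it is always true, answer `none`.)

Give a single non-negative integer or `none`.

s_0={r}: (q U r)=True q=False r=True
s_1={p,q,r,s}: (q U r)=True q=True r=True
s_2={}: (q U r)=False q=False r=False
s_3={p,q}: (q U r)=False q=True r=False
s_4={s}: (q U r)=False q=False r=False
G((q U r)) holds globally = False
First violation at position 2.

Answer: 2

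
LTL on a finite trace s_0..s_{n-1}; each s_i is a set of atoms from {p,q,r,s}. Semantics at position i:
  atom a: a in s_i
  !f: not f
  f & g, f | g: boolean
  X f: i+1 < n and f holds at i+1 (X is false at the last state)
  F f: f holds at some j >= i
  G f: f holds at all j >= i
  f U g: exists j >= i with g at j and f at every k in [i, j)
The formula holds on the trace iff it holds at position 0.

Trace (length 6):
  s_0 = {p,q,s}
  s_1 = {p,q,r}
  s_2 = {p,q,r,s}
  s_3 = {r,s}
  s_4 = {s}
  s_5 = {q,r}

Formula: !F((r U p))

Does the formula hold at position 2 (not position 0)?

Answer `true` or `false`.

Answer: false

Derivation:
s_0={p,q,s}: !F((r U p))=False F((r U p))=True (r U p)=True r=False p=True
s_1={p,q,r}: !F((r U p))=False F((r U p))=True (r U p)=True r=True p=True
s_2={p,q,r,s}: !F((r U p))=False F((r U p))=True (r U p)=True r=True p=True
s_3={r,s}: !F((r U p))=True F((r U p))=False (r U p)=False r=True p=False
s_4={s}: !F((r U p))=True F((r U p))=False (r U p)=False r=False p=False
s_5={q,r}: !F((r U p))=True F((r U p))=False (r U p)=False r=True p=False
Evaluating at position 2: result = False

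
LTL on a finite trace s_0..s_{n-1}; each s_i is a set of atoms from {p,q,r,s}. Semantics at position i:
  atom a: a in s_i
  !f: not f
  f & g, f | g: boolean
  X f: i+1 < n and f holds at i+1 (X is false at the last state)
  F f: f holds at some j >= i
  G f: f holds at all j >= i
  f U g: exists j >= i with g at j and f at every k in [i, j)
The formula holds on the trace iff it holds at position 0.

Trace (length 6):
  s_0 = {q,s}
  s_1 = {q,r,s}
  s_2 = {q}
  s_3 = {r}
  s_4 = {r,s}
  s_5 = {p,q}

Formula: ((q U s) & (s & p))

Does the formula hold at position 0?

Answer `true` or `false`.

Answer: false

Derivation:
s_0={q,s}: ((q U s) & (s & p))=False (q U s)=True q=True s=True (s & p)=False p=False
s_1={q,r,s}: ((q U s) & (s & p))=False (q U s)=True q=True s=True (s & p)=False p=False
s_2={q}: ((q U s) & (s & p))=False (q U s)=False q=True s=False (s & p)=False p=False
s_3={r}: ((q U s) & (s & p))=False (q U s)=False q=False s=False (s & p)=False p=False
s_4={r,s}: ((q U s) & (s & p))=False (q U s)=True q=False s=True (s & p)=False p=False
s_5={p,q}: ((q U s) & (s & p))=False (q U s)=False q=True s=False (s & p)=False p=True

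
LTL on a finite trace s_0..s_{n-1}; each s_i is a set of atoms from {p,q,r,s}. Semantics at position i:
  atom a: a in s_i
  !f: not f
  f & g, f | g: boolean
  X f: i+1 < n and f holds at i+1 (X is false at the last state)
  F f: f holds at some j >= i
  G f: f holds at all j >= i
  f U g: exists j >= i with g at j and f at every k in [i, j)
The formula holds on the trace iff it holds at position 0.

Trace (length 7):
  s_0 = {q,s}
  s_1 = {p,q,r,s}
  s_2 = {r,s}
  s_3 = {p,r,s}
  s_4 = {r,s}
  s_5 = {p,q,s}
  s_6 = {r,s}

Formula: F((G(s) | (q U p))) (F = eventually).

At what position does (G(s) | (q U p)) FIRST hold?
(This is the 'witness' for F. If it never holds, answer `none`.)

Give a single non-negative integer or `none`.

s_0={q,s}: (G(s) | (q U p))=True G(s)=True s=True (q U p)=True q=True p=False
s_1={p,q,r,s}: (G(s) | (q U p))=True G(s)=True s=True (q U p)=True q=True p=True
s_2={r,s}: (G(s) | (q U p))=True G(s)=True s=True (q U p)=False q=False p=False
s_3={p,r,s}: (G(s) | (q U p))=True G(s)=True s=True (q U p)=True q=False p=True
s_4={r,s}: (G(s) | (q U p))=True G(s)=True s=True (q U p)=False q=False p=False
s_5={p,q,s}: (G(s) | (q U p))=True G(s)=True s=True (q U p)=True q=True p=True
s_6={r,s}: (G(s) | (q U p))=True G(s)=True s=True (q U p)=False q=False p=False
F((G(s) | (q U p))) holds; first witness at position 0.

Answer: 0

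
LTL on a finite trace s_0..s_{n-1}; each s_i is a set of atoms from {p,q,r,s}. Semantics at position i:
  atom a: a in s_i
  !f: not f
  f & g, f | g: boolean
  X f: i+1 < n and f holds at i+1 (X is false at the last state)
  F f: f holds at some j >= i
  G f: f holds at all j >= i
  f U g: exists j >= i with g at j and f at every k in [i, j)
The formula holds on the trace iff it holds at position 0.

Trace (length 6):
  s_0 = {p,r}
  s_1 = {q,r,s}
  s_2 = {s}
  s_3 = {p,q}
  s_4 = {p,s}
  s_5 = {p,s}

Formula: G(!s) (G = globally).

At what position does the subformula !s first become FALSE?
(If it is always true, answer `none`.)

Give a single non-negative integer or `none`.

s_0={p,r}: !s=True s=False
s_1={q,r,s}: !s=False s=True
s_2={s}: !s=False s=True
s_3={p,q}: !s=True s=False
s_4={p,s}: !s=False s=True
s_5={p,s}: !s=False s=True
G(!s) holds globally = False
First violation at position 1.

Answer: 1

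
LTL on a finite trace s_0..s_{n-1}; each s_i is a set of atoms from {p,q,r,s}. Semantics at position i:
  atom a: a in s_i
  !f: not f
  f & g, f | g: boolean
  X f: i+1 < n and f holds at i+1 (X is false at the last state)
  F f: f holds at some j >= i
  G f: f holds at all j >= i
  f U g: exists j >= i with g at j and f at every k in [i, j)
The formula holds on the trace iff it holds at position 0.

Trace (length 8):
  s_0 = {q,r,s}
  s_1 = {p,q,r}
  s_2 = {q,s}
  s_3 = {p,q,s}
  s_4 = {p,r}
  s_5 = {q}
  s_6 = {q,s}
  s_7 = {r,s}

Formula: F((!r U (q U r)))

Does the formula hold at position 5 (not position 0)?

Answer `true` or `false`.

s_0={q,r,s}: F((!r U (q U r)))=True (!r U (q U r))=True !r=False r=True (q U r)=True q=True
s_1={p,q,r}: F((!r U (q U r)))=True (!r U (q U r))=True !r=False r=True (q U r)=True q=True
s_2={q,s}: F((!r U (q U r)))=True (!r U (q U r))=True !r=True r=False (q U r)=True q=True
s_3={p,q,s}: F((!r U (q U r)))=True (!r U (q U r))=True !r=True r=False (q U r)=True q=True
s_4={p,r}: F((!r U (q U r)))=True (!r U (q U r))=True !r=False r=True (q U r)=True q=False
s_5={q}: F((!r U (q U r)))=True (!r U (q U r))=True !r=True r=False (q U r)=True q=True
s_6={q,s}: F((!r U (q U r)))=True (!r U (q U r))=True !r=True r=False (q U r)=True q=True
s_7={r,s}: F((!r U (q U r)))=True (!r U (q U r))=True !r=False r=True (q U r)=True q=False
Evaluating at position 5: result = True

Answer: true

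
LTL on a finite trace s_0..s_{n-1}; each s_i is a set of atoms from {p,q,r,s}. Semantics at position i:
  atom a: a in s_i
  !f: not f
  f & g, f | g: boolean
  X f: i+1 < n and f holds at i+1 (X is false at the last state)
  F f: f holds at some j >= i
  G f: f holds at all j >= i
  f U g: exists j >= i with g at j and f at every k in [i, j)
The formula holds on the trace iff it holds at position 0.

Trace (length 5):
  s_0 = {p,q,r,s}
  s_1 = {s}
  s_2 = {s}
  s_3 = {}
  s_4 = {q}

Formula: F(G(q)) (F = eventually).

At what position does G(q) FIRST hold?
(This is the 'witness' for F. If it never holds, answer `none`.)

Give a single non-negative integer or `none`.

s_0={p,q,r,s}: G(q)=False q=True
s_1={s}: G(q)=False q=False
s_2={s}: G(q)=False q=False
s_3={}: G(q)=False q=False
s_4={q}: G(q)=True q=True
F(G(q)) holds; first witness at position 4.

Answer: 4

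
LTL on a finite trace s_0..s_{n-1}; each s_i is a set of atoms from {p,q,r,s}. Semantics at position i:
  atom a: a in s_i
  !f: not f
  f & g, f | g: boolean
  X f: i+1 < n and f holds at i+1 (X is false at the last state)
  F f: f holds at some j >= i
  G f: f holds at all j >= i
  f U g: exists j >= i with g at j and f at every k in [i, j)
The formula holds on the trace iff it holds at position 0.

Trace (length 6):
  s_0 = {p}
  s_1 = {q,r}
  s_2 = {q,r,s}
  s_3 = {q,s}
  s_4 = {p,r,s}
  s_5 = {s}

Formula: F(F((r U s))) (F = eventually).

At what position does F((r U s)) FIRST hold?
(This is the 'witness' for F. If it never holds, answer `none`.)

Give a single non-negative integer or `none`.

Answer: 0

Derivation:
s_0={p}: F((r U s))=True (r U s)=False r=False s=False
s_1={q,r}: F((r U s))=True (r U s)=True r=True s=False
s_2={q,r,s}: F((r U s))=True (r U s)=True r=True s=True
s_3={q,s}: F((r U s))=True (r U s)=True r=False s=True
s_4={p,r,s}: F((r U s))=True (r U s)=True r=True s=True
s_5={s}: F((r U s))=True (r U s)=True r=False s=True
F(F((r U s))) holds; first witness at position 0.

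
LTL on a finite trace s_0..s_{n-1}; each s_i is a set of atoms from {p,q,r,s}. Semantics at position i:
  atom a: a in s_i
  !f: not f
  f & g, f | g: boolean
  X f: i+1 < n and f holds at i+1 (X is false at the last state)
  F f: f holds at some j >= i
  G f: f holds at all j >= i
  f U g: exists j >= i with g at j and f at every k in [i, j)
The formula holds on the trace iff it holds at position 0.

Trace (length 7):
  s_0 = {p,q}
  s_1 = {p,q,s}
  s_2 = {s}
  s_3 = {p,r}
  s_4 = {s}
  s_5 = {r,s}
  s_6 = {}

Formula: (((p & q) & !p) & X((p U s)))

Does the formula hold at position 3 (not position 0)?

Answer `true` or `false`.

s_0={p,q}: (((p & q) & !p) & X((p U s)))=False ((p & q) & !p)=False (p & q)=True p=True q=True !p=False X((p U s))=True (p U s)=True s=False
s_1={p,q,s}: (((p & q) & !p) & X((p U s)))=False ((p & q) & !p)=False (p & q)=True p=True q=True !p=False X((p U s))=True (p U s)=True s=True
s_2={s}: (((p & q) & !p) & X((p U s)))=False ((p & q) & !p)=False (p & q)=False p=False q=False !p=True X((p U s))=True (p U s)=True s=True
s_3={p,r}: (((p & q) & !p) & X((p U s)))=False ((p & q) & !p)=False (p & q)=False p=True q=False !p=False X((p U s))=True (p U s)=True s=False
s_4={s}: (((p & q) & !p) & X((p U s)))=False ((p & q) & !p)=False (p & q)=False p=False q=False !p=True X((p U s))=True (p U s)=True s=True
s_5={r,s}: (((p & q) & !p) & X((p U s)))=False ((p & q) & !p)=False (p & q)=False p=False q=False !p=True X((p U s))=False (p U s)=True s=True
s_6={}: (((p & q) & !p) & X((p U s)))=False ((p & q) & !p)=False (p & q)=False p=False q=False !p=True X((p U s))=False (p U s)=False s=False
Evaluating at position 3: result = False

Answer: false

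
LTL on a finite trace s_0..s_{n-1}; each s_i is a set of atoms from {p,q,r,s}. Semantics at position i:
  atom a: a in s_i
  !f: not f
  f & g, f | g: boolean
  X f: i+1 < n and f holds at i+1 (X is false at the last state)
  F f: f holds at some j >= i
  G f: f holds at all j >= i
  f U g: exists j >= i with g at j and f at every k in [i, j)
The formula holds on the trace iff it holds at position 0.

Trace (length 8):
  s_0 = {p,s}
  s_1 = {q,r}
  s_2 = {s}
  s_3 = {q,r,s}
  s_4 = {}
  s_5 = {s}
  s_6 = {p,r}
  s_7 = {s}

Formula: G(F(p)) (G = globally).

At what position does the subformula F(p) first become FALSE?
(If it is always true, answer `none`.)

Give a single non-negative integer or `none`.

s_0={p,s}: F(p)=True p=True
s_1={q,r}: F(p)=True p=False
s_2={s}: F(p)=True p=False
s_3={q,r,s}: F(p)=True p=False
s_4={}: F(p)=True p=False
s_5={s}: F(p)=True p=False
s_6={p,r}: F(p)=True p=True
s_7={s}: F(p)=False p=False
G(F(p)) holds globally = False
First violation at position 7.

Answer: 7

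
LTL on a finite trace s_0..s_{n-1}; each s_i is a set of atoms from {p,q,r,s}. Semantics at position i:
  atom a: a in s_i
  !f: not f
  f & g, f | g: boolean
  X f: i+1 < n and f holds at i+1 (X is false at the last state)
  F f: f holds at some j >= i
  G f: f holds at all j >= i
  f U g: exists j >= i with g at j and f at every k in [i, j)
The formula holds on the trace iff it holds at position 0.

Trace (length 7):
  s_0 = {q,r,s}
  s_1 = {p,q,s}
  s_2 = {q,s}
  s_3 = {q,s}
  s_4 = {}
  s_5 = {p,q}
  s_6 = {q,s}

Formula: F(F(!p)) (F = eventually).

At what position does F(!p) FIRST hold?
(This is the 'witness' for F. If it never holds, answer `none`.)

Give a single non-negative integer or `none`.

Answer: 0

Derivation:
s_0={q,r,s}: F(!p)=True !p=True p=False
s_1={p,q,s}: F(!p)=True !p=False p=True
s_2={q,s}: F(!p)=True !p=True p=False
s_3={q,s}: F(!p)=True !p=True p=False
s_4={}: F(!p)=True !p=True p=False
s_5={p,q}: F(!p)=True !p=False p=True
s_6={q,s}: F(!p)=True !p=True p=False
F(F(!p)) holds; first witness at position 0.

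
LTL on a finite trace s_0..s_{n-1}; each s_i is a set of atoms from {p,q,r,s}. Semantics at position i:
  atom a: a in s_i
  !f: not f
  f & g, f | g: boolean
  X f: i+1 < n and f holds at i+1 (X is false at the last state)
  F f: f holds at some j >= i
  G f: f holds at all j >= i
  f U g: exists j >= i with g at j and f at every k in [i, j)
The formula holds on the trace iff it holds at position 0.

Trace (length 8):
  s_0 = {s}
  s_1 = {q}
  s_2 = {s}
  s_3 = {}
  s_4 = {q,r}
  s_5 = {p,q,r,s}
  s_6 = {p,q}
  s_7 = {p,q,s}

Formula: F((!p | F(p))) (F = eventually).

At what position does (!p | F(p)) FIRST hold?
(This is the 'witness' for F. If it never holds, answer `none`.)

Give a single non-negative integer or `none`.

Answer: 0

Derivation:
s_0={s}: (!p | F(p))=True !p=True p=False F(p)=True
s_1={q}: (!p | F(p))=True !p=True p=False F(p)=True
s_2={s}: (!p | F(p))=True !p=True p=False F(p)=True
s_3={}: (!p | F(p))=True !p=True p=False F(p)=True
s_4={q,r}: (!p | F(p))=True !p=True p=False F(p)=True
s_5={p,q,r,s}: (!p | F(p))=True !p=False p=True F(p)=True
s_6={p,q}: (!p | F(p))=True !p=False p=True F(p)=True
s_7={p,q,s}: (!p | F(p))=True !p=False p=True F(p)=True
F((!p | F(p))) holds; first witness at position 0.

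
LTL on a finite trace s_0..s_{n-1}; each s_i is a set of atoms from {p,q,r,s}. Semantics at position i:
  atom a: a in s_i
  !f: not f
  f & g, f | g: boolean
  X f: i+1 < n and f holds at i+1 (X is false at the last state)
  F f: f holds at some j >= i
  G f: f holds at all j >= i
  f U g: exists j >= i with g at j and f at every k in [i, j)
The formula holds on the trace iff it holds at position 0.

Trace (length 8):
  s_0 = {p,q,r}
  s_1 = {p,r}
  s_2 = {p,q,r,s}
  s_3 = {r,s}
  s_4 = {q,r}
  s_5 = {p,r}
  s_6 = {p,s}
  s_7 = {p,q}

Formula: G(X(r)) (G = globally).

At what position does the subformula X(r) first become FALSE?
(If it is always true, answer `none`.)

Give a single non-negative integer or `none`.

Answer: 5

Derivation:
s_0={p,q,r}: X(r)=True r=True
s_1={p,r}: X(r)=True r=True
s_2={p,q,r,s}: X(r)=True r=True
s_3={r,s}: X(r)=True r=True
s_4={q,r}: X(r)=True r=True
s_5={p,r}: X(r)=False r=True
s_6={p,s}: X(r)=False r=False
s_7={p,q}: X(r)=False r=False
G(X(r)) holds globally = False
First violation at position 5.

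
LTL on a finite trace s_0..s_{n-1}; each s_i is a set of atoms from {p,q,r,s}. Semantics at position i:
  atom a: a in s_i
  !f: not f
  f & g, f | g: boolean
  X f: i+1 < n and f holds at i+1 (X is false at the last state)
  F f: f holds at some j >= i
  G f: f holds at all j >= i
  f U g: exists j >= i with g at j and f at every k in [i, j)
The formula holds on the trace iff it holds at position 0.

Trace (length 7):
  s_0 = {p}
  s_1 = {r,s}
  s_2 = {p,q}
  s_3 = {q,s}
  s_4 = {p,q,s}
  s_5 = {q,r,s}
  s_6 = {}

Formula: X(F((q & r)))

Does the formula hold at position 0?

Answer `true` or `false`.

s_0={p}: X(F((q & r)))=True F((q & r))=True (q & r)=False q=False r=False
s_1={r,s}: X(F((q & r)))=True F((q & r))=True (q & r)=False q=False r=True
s_2={p,q}: X(F((q & r)))=True F((q & r))=True (q & r)=False q=True r=False
s_3={q,s}: X(F((q & r)))=True F((q & r))=True (q & r)=False q=True r=False
s_4={p,q,s}: X(F((q & r)))=True F((q & r))=True (q & r)=False q=True r=False
s_5={q,r,s}: X(F((q & r)))=False F((q & r))=True (q & r)=True q=True r=True
s_6={}: X(F((q & r)))=False F((q & r))=False (q & r)=False q=False r=False

Answer: true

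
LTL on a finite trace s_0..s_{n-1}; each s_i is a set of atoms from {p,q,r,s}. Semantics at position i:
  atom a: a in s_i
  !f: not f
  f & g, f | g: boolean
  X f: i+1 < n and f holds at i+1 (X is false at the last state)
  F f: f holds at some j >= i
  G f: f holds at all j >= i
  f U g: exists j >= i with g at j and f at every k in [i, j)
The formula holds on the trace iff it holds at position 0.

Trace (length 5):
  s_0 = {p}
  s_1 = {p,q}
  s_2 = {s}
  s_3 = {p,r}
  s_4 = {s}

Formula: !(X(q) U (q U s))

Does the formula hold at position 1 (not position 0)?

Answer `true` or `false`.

s_0={p}: !(X(q) U (q U s))=False (X(q) U (q U s))=True X(q)=True q=False (q U s)=False s=False
s_1={p,q}: !(X(q) U (q U s))=False (X(q) U (q U s))=True X(q)=False q=True (q U s)=True s=False
s_2={s}: !(X(q) U (q U s))=False (X(q) U (q U s))=True X(q)=False q=False (q U s)=True s=True
s_3={p,r}: !(X(q) U (q U s))=True (X(q) U (q U s))=False X(q)=False q=False (q U s)=False s=False
s_4={s}: !(X(q) U (q U s))=False (X(q) U (q U s))=True X(q)=False q=False (q U s)=True s=True
Evaluating at position 1: result = False

Answer: false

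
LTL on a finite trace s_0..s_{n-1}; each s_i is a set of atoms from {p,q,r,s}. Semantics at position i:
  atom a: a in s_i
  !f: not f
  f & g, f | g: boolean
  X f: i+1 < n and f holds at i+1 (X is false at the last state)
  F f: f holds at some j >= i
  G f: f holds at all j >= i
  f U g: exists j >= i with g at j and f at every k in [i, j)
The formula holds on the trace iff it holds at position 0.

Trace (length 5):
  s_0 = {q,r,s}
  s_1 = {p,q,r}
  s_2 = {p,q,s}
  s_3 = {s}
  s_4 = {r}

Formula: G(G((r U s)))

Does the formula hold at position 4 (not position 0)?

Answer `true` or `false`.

Answer: false

Derivation:
s_0={q,r,s}: G(G((r U s)))=False G((r U s))=False (r U s)=True r=True s=True
s_1={p,q,r}: G(G((r U s)))=False G((r U s))=False (r U s)=True r=True s=False
s_2={p,q,s}: G(G((r U s)))=False G((r U s))=False (r U s)=True r=False s=True
s_3={s}: G(G((r U s)))=False G((r U s))=False (r U s)=True r=False s=True
s_4={r}: G(G((r U s)))=False G((r U s))=False (r U s)=False r=True s=False
Evaluating at position 4: result = False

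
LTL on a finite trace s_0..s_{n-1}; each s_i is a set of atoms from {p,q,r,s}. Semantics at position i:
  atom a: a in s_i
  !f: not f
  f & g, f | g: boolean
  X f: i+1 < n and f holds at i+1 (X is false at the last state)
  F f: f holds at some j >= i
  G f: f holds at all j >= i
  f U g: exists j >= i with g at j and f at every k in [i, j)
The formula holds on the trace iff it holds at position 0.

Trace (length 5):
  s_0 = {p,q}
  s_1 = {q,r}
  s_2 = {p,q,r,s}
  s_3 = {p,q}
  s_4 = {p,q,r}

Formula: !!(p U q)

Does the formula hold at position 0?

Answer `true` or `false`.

Answer: true

Derivation:
s_0={p,q}: !!(p U q)=True !(p U q)=False (p U q)=True p=True q=True
s_1={q,r}: !!(p U q)=True !(p U q)=False (p U q)=True p=False q=True
s_2={p,q,r,s}: !!(p U q)=True !(p U q)=False (p U q)=True p=True q=True
s_3={p,q}: !!(p U q)=True !(p U q)=False (p U q)=True p=True q=True
s_4={p,q,r}: !!(p U q)=True !(p U q)=False (p U q)=True p=True q=True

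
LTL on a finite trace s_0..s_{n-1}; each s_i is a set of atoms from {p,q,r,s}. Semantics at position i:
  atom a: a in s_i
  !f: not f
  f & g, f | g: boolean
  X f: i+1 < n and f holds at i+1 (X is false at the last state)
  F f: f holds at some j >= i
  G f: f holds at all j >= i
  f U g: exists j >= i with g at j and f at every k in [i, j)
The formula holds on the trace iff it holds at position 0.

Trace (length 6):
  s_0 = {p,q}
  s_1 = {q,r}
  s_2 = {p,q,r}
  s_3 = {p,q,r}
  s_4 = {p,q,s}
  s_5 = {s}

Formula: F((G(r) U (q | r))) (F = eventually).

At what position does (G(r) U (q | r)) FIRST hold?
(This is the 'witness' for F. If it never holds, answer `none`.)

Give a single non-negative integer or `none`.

s_0={p,q}: (G(r) U (q | r))=True G(r)=False r=False (q | r)=True q=True
s_1={q,r}: (G(r) U (q | r))=True G(r)=False r=True (q | r)=True q=True
s_2={p,q,r}: (G(r) U (q | r))=True G(r)=False r=True (q | r)=True q=True
s_3={p,q,r}: (G(r) U (q | r))=True G(r)=False r=True (q | r)=True q=True
s_4={p,q,s}: (G(r) U (q | r))=True G(r)=False r=False (q | r)=True q=True
s_5={s}: (G(r) U (q | r))=False G(r)=False r=False (q | r)=False q=False
F((G(r) U (q | r))) holds; first witness at position 0.

Answer: 0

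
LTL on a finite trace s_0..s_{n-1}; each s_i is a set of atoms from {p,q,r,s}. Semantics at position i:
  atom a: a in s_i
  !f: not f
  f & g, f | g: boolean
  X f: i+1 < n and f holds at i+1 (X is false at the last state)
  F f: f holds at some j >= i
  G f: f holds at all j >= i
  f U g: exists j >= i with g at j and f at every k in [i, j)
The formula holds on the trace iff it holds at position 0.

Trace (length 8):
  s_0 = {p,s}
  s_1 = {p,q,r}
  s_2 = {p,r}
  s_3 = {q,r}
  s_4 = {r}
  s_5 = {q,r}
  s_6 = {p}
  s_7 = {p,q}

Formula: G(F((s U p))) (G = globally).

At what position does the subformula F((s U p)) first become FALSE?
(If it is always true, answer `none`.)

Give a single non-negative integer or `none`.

s_0={p,s}: F((s U p))=True (s U p)=True s=True p=True
s_1={p,q,r}: F((s U p))=True (s U p)=True s=False p=True
s_2={p,r}: F((s U p))=True (s U p)=True s=False p=True
s_3={q,r}: F((s U p))=True (s U p)=False s=False p=False
s_4={r}: F((s U p))=True (s U p)=False s=False p=False
s_5={q,r}: F((s U p))=True (s U p)=False s=False p=False
s_6={p}: F((s U p))=True (s U p)=True s=False p=True
s_7={p,q}: F((s U p))=True (s U p)=True s=False p=True
G(F((s U p))) holds globally = True
No violation — formula holds at every position.

Answer: none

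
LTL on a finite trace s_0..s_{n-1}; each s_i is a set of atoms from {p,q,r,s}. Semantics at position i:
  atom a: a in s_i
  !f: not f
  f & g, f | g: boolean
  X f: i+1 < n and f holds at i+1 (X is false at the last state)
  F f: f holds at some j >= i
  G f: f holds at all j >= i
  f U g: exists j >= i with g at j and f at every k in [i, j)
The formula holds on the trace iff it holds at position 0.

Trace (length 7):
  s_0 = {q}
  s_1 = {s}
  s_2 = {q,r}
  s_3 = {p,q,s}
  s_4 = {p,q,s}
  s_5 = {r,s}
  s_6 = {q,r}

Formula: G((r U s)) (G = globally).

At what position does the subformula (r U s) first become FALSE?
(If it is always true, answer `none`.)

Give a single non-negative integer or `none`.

s_0={q}: (r U s)=False r=False s=False
s_1={s}: (r U s)=True r=False s=True
s_2={q,r}: (r U s)=True r=True s=False
s_3={p,q,s}: (r U s)=True r=False s=True
s_4={p,q,s}: (r U s)=True r=False s=True
s_5={r,s}: (r U s)=True r=True s=True
s_6={q,r}: (r U s)=False r=True s=False
G((r U s)) holds globally = False
First violation at position 0.

Answer: 0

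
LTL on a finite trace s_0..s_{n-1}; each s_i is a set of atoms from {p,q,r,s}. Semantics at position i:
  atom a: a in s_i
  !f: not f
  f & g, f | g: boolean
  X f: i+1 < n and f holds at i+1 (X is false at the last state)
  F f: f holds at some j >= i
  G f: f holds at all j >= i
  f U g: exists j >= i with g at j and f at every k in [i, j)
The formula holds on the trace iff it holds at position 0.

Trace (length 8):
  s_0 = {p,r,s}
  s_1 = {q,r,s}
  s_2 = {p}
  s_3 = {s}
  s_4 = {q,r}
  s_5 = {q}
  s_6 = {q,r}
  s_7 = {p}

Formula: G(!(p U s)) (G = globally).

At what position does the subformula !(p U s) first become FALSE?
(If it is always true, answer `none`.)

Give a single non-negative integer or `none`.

s_0={p,r,s}: !(p U s)=False (p U s)=True p=True s=True
s_1={q,r,s}: !(p U s)=False (p U s)=True p=False s=True
s_2={p}: !(p U s)=False (p U s)=True p=True s=False
s_3={s}: !(p U s)=False (p U s)=True p=False s=True
s_4={q,r}: !(p U s)=True (p U s)=False p=False s=False
s_5={q}: !(p U s)=True (p U s)=False p=False s=False
s_6={q,r}: !(p U s)=True (p U s)=False p=False s=False
s_7={p}: !(p U s)=True (p U s)=False p=True s=False
G(!(p U s)) holds globally = False
First violation at position 0.

Answer: 0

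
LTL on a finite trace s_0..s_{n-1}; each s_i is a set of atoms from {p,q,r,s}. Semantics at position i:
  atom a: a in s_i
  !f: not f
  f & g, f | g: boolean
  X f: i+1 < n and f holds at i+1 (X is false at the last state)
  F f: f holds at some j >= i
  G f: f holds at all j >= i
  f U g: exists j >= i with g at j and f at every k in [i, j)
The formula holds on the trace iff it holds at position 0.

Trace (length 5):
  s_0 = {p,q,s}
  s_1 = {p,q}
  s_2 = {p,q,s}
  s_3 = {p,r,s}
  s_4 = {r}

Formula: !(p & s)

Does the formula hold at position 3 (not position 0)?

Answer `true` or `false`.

Answer: false

Derivation:
s_0={p,q,s}: !(p & s)=False (p & s)=True p=True s=True
s_1={p,q}: !(p & s)=True (p & s)=False p=True s=False
s_2={p,q,s}: !(p & s)=False (p & s)=True p=True s=True
s_3={p,r,s}: !(p & s)=False (p & s)=True p=True s=True
s_4={r}: !(p & s)=True (p & s)=False p=False s=False
Evaluating at position 3: result = False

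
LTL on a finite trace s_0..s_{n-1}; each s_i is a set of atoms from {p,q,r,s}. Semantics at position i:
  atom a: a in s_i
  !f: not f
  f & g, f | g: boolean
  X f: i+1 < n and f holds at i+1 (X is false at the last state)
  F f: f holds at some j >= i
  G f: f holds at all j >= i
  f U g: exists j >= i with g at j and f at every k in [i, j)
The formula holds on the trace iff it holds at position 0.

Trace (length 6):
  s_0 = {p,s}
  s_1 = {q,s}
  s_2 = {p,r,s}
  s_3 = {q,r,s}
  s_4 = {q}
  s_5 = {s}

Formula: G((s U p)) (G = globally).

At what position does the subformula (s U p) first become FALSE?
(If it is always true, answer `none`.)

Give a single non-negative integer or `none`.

Answer: 3

Derivation:
s_0={p,s}: (s U p)=True s=True p=True
s_1={q,s}: (s U p)=True s=True p=False
s_2={p,r,s}: (s U p)=True s=True p=True
s_3={q,r,s}: (s U p)=False s=True p=False
s_4={q}: (s U p)=False s=False p=False
s_5={s}: (s U p)=False s=True p=False
G((s U p)) holds globally = False
First violation at position 3.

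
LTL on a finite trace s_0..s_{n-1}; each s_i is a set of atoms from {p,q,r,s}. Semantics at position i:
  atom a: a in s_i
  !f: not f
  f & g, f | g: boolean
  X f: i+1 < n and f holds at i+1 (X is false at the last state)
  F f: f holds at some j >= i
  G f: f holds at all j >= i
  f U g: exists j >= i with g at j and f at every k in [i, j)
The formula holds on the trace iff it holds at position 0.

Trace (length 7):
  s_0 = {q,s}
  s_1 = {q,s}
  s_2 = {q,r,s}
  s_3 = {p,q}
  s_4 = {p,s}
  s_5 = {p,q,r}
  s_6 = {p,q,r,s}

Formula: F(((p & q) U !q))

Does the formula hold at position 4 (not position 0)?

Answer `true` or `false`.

s_0={q,s}: F(((p & q) U !q))=True ((p & q) U !q)=False (p & q)=False p=False q=True !q=False
s_1={q,s}: F(((p & q) U !q))=True ((p & q) U !q)=False (p & q)=False p=False q=True !q=False
s_2={q,r,s}: F(((p & q) U !q))=True ((p & q) U !q)=False (p & q)=False p=False q=True !q=False
s_3={p,q}: F(((p & q) U !q))=True ((p & q) U !q)=True (p & q)=True p=True q=True !q=False
s_4={p,s}: F(((p & q) U !q))=True ((p & q) U !q)=True (p & q)=False p=True q=False !q=True
s_5={p,q,r}: F(((p & q) U !q))=False ((p & q) U !q)=False (p & q)=True p=True q=True !q=False
s_6={p,q,r,s}: F(((p & q) U !q))=False ((p & q) U !q)=False (p & q)=True p=True q=True !q=False
Evaluating at position 4: result = True

Answer: true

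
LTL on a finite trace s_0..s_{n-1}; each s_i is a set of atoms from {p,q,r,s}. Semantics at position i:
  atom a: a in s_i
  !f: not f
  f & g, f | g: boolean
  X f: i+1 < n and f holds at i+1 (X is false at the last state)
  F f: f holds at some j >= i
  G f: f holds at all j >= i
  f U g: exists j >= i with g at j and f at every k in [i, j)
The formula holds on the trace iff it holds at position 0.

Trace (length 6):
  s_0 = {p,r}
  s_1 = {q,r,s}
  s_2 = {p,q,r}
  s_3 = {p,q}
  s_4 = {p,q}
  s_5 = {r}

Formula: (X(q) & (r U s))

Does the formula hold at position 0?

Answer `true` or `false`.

Answer: true

Derivation:
s_0={p,r}: (X(q) & (r U s))=True X(q)=True q=False (r U s)=True r=True s=False
s_1={q,r,s}: (X(q) & (r U s))=True X(q)=True q=True (r U s)=True r=True s=True
s_2={p,q,r}: (X(q) & (r U s))=False X(q)=True q=True (r U s)=False r=True s=False
s_3={p,q}: (X(q) & (r U s))=False X(q)=True q=True (r U s)=False r=False s=False
s_4={p,q}: (X(q) & (r U s))=False X(q)=False q=True (r U s)=False r=False s=False
s_5={r}: (X(q) & (r U s))=False X(q)=False q=False (r U s)=False r=True s=False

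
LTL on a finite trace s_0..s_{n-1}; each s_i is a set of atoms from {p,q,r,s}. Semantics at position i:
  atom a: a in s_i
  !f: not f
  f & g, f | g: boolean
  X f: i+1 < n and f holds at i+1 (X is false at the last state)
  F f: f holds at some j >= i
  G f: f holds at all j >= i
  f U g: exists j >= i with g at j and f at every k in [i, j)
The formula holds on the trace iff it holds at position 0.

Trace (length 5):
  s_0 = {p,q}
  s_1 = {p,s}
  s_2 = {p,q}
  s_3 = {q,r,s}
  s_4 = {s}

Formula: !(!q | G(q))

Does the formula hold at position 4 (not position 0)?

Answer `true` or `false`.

s_0={p,q}: !(!q | G(q))=True (!q | G(q))=False !q=False q=True G(q)=False
s_1={p,s}: !(!q | G(q))=False (!q | G(q))=True !q=True q=False G(q)=False
s_2={p,q}: !(!q | G(q))=True (!q | G(q))=False !q=False q=True G(q)=False
s_3={q,r,s}: !(!q | G(q))=True (!q | G(q))=False !q=False q=True G(q)=False
s_4={s}: !(!q | G(q))=False (!q | G(q))=True !q=True q=False G(q)=False
Evaluating at position 4: result = False

Answer: false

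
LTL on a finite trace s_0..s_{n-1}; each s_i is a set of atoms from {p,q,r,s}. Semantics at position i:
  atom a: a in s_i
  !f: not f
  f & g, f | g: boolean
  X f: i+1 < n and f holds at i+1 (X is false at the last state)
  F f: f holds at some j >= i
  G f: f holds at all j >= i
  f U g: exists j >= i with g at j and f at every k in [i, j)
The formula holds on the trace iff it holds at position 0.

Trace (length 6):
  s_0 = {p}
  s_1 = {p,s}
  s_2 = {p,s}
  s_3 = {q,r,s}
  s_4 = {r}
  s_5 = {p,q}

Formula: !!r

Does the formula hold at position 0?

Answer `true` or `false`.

s_0={p}: !!r=False !r=True r=False
s_1={p,s}: !!r=False !r=True r=False
s_2={p,s}: !!r=False !r=True r=False
s_3={q,r,s}: !!r=True !r=False r=True
s_4={r}: !!r=True !r=False r=True
s_5={p,q}: !!r=False !r=True r=False

Answer: false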